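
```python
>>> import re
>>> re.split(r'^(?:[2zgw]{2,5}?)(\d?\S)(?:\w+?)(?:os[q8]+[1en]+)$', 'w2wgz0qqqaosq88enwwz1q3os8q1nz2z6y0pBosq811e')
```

['', 'w', '']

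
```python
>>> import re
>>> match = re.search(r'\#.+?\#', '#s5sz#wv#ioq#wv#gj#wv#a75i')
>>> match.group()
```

'#s5sz#'

Unlike `match`, `search` isn't anchored — it looks for the pattern anywhere in the string.
The match spans [0:6] → '#s5sz#'.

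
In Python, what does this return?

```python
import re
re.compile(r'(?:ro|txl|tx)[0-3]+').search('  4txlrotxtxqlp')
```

Here no position works, so the call returns None.

None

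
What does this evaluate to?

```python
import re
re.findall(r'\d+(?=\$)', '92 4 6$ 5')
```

['6']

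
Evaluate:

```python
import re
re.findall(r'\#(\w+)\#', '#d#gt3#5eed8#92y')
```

Matches: at [0:3] match '#d#', group 1 = 'd'; at [6:13] match '#5eed8#', group 1 = '5eed8'.
Because there's exactly one group, `findall` drops the full match and keeps group 1 from each hit.

['d', '5eed8']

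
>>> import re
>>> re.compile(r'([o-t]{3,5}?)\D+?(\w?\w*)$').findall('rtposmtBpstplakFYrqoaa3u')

A `+?`/`*?`/`{m,n}?` starts at its minimum and grows only as far as needed for what follows to match.
Multiple groups make `findall` return tuples — one 2-tuple for the one match.

[('rtp', 'smtBpstplakFYrqoaa3u')]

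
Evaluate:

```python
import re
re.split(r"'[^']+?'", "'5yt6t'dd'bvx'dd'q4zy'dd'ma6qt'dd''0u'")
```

['', 'dd', 'dd', 'dd', "dd'", '']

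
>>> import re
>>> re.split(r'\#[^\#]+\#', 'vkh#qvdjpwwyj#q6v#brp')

['vkh', 'q6v#brp']

The string is cut at each match, leaving 2 pieces.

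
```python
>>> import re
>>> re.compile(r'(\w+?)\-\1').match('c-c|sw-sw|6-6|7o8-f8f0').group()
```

'c-c'

A backreference is literal: `\1` must see the identical characters the first group matched.
With `match`, the pattern is implicitly anchored at the beginning.
The match spans [0:3] → 'c-c'.
Captured: group 1 = 'c'.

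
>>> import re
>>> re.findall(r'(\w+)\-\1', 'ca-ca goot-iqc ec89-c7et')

['ca']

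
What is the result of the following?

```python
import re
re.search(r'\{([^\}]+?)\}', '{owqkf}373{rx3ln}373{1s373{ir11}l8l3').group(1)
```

'owqkf'

`search` walks the string left to right and returns the first match it finds.
The match spans [0:7] → '{owqkf}'.
Captured: group 1 = 'owqkf'.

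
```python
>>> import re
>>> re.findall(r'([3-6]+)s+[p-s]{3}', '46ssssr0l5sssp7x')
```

This matches one or more of a character in [3-6] (captured); then one or more of a literal 's', then exactly 3 of a character in [p-s].
Walking the string: at [0:7] match '46ssssr', group 1 = '46'; at [9:14] match '5sssp', group 1 = '5'.
`findall` collects group 1 from each match (2 total).

['46', '5']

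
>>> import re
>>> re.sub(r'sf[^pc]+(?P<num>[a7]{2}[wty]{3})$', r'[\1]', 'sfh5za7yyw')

'[a7yyw]'

Pattern: the literal 'sf', then one or more of any character except [pc]; then exactly 2 of one of [a7], then exactly 3 of one of [wty] (captured as 'num'); then anchored at the end.
The replacement refers to a captured group, so each match is rewritten using its own captured text.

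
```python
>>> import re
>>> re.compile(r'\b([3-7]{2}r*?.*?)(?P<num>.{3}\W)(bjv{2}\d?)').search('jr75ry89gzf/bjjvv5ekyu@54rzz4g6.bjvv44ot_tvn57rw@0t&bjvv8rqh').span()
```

A non-greedy quantifier consumes as few characters as it can — just enough that the remainder of the pattern still matches from where it stops; whatever follows it matches normally.
The match spans [23:37] → '54rzz4g6.bjvv4'.

(23, 37)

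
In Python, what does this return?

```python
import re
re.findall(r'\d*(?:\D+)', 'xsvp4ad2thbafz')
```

The pattern matches zero or more of a digit; then one or more of a non-digit (non-capturing group).
Scanning left to right: at [0:4] → 'xsvp'; at [4:7] → '4ad'; at [7:14] → '2thbafz'.
No capturing groups, so `findall` returns the 3 full match strings.

['xsvp', '4ad', '2thbafz']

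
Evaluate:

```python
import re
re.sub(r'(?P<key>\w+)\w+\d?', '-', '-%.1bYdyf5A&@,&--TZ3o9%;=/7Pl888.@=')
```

'-%.-&@,&---%;=/-.@='

Pattern: one or more of a word character (captured as 'key'); then one or more of a word character, then optionally a digit.
Matches: at [3:11] → '1bYdyf5A'; at [17:22] → 'TZ3o9'; at [26:32] → '7Pl888'.
Each match is replaced by '-'.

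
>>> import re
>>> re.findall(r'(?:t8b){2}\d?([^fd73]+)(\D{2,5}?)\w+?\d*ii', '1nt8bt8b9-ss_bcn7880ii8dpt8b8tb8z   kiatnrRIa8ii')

[('-ss_b', 'cn')]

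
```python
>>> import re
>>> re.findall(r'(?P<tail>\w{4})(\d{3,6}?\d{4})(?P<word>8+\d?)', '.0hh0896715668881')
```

[('0hh0', '89671566', '8881')]

This matches exactly 4 of a word character (captured as 'tail'); then 3 to 6 of a digit (lazy), then exactly 4 of a digit (captured); then one or more of a literal '8', then optionally a digit (captured as 'word').
Scanning left to right: at [1:17] match '0hh0896715668881', groups = ('0hh0', '89671566', '8881').
Multiple groups make `findall` return tuples — one 3-tuple for the one match.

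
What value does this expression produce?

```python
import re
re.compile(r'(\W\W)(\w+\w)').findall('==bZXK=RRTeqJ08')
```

[('==', 'bZXK')]

This matches a non-word character, then a non-word character (captured); then one or more of a word character, then a word character (captured).
Multiple groups make `findall` return tuples — one 2-tuple for the one match.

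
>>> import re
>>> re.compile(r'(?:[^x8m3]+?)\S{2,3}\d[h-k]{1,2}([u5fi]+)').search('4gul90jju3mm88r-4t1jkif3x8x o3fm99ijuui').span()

The pattern matches one or more of any character except [x8m3] (lazy) (non-capturing group); then 2 to 3 of a non-whitespace character, then a digit, then 1 to 2 of a character in [h-k]; then one or more of one of [u5fi] (captured).
`search` walks the string left to right and returns the first match it finds.
The match spans [0:9] → '4gul90jju'.
Captured: group 1 = 'u'.

(0, 9)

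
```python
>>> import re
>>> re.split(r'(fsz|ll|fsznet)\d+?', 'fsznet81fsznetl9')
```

['', 'fsznet', '1fsznetl9']

Matches to split on: at [0:7] → 'fsznet8'.
`re.split` interleaves the captured-group text with the surrounding fragments.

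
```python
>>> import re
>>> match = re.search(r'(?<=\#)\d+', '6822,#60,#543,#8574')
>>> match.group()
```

Because the assertion is zero-width, the text it checks is not consumed and won't appear in the result.
The match spans [6:8] → '60'.

'60'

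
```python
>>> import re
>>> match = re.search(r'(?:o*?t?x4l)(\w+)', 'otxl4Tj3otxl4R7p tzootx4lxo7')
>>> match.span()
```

The match spans [19:28] → 'ootx4lxo7'.

(19, 28)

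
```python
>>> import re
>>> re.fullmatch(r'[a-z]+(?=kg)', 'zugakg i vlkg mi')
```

None

`fullmatch` succeeds only if the pattern covers the string from start to end.
Here there's no way to consume every character, so the call returns None.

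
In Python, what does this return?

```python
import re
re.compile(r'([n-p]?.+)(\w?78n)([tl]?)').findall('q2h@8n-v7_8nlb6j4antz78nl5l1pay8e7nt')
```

[('q2h@8n-v7_8nlb6j4antz', '78n', 'l')]

With 3 capturing groups, `findall` returns a 3-tuple per match.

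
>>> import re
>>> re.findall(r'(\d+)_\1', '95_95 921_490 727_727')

['95', '727']

After group 1 captures some text, `\1` only succeeds where that same text appears again.
Scanning left to right: at [0:5] match '95_95', group 1 = '95'; at [14:21] match '727_727', group 1 = '727'.
With a single group, `findall` returns only what that group captured — 2 items.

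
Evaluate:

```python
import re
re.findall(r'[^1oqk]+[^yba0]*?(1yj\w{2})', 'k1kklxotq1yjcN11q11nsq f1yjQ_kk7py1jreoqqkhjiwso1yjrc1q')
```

['1yjcN', '1yjQ_', '1yjrc']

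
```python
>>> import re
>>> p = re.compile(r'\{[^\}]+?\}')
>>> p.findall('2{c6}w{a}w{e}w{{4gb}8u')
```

No capturing groups, so `findall` returns the 4 full match strings.

['{c6}', '{a}', '{e}', '{{4gb}']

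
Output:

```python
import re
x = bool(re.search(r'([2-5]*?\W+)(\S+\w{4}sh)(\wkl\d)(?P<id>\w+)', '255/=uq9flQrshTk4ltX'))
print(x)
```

False

The pattern matches zero or more of a character in [2-5] (lazy), then one or more of a non-word character (captured); then one or more of a non-whitespace character, then exactly 4 of a word character, then the literal 'sh' (captured); then a word character, then the literal 'kl', then a digit (captured); then one or more of a word character (captured as 'id').
Here nothing in the string fits, so the call returns None, and `bool(None)` is False.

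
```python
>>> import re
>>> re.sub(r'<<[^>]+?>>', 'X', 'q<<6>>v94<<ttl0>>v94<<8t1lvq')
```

'qXv94Xv94<<8t1lvq'

Matches: at [1:6] → '<<6>>'; at [9:17] → '<<ttl0>>'.
Each match is replaced by 'X'.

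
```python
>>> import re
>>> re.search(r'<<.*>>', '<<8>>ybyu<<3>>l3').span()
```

(0, 14)

`search` walks the string left to right and returns the first match it finds.
The match spans [0:14] → '<<8>>ybyu<<3>>'.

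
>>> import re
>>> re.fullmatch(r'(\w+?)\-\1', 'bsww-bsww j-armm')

`re.fullmatch` requires the pattern to consume the entire string.
Here the pattern can't cover the whole string, so the call returns None.

None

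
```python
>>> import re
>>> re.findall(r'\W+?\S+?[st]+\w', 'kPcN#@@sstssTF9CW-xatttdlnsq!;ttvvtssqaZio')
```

['#@@sstssT', '-xatttd', '!;ttv']

The `?` after the quantifier makes it lazy — it takes as little as possible before letting the rest of the pattern try.
`findall` yields the raw match text (3 of them) because the pattern has no groups.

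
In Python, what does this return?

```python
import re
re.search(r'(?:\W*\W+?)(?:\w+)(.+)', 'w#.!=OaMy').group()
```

'#.!=OaMy'

The match spans [1:9] → '#.!=OaMy'.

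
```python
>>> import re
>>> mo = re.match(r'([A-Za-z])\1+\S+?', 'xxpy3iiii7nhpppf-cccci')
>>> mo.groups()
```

('x',)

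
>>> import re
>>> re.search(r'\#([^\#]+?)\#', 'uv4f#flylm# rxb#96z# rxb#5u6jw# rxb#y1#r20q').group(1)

'flylm'

The match spans [4:11] → '#flylm#'.
Captured: group 1 = 'flylm'.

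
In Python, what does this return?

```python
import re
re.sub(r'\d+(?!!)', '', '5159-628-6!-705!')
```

'--6!-5!'

The negative lookahead/lookbehind blocks any match where the forbidden context is present.
Each match is replaced by ''.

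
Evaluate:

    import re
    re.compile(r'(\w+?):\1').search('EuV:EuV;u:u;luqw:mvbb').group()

'EuV:EuV'

The backreference `\1` re-matches whatever the first group consumed, character for character.
`re.search` scans for the first position where the pattern succeeds.
The match spans [0:7] → 'EuV:EuV'.
Captured: group 1 = 'EuV'.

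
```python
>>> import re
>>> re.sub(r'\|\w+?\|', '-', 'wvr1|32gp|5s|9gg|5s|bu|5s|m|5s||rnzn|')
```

Matches: at [4:10] → '|32gp|'; at [12:17] → '|9gg|'; at [19:23] → '|bu|'; at [25:28] → '|m|'; at [31:37] → '|rnzn|'.
Each match is replaced by '-'.

'wvr1-5s-5s-5s-5s|-'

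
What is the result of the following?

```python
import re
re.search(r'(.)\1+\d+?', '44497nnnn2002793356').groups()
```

The backreference `\1` re-matches whatever the first group consumed, character for character.
`re.search` scans for the first position where the pattern succeeds.
The match spans [0:4] → '4449'.
Captured: group 1 = '4'.

('4',)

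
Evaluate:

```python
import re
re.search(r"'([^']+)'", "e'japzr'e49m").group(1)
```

The match spans [1:8] → "'japzr'".
Captured: group 1 = 'japzr'.

'japzr'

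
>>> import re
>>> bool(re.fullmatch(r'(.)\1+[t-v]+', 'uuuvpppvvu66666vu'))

A backreference is literal: `\1` must see the identical characters the first group matched.
For `fullmatch`, every character of the input must be accounted for by the pattern.
Here the pattern can't cover the whole string, so the call returns None, and `bool(None)` is False.

False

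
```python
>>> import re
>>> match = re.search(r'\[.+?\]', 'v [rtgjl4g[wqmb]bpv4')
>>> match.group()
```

'[rtgjl4g[wqmb]'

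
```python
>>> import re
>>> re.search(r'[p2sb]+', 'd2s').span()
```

(1, 3)

Pattern: one or more of one of [p2sb].
`search` walks the string left to right and returns the first match it finds.
The match spans [1:3] → '2s'.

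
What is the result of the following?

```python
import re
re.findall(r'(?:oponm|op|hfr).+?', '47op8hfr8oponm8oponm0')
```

['op8', 'hfr8', 'oponm8', 'oponm0']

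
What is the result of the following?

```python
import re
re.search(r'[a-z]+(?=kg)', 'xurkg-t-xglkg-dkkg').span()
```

Lookahead/lookbehind check context without consuming it, so the matched span excludes the asserted characters.
The match spans [0:3] → 'xur'.

(0, 3)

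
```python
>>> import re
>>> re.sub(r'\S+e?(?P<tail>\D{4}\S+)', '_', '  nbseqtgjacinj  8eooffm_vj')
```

Pattern: one or more of a non-whitespace character, then optionally the literal 'e'; then exactly 4 of a non-digit, then one or more of a non-whitespace character (captured as 'tail').
Matches: at [2:27] → 'nbseqtgjacinj  8eooffm_vj'.
Every occurrence is swapped for '_'.

'  _'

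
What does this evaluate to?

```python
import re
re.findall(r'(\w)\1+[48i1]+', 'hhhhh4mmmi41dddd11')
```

['h', 'm', 'd']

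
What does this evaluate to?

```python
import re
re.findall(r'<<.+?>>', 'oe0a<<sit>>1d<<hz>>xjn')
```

['<<sit>>', '<<hz>>']

Matches: at [4:11] → '<<sit>>'; at [13:19] → '<<hz>>'.
Since nothing is captured, `findall` lists the 2 matched substrings directly.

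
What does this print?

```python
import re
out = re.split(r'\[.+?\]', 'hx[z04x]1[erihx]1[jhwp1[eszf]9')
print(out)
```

['hx', '1', '1', '9']

Matches to split on: at [2:8] → '[z04x]'; at [9:16] → '[erihx]'; at [17:29] → '[jhwp1[eszf]'.
Splitting on the pattern gives 4 pieces.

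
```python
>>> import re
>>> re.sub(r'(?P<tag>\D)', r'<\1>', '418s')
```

'418<s>'

Each match is replaced using the text its own group 1 captured.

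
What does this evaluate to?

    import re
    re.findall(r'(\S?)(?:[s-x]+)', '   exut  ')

With a single group, `findall` returns only what that group captured — 1 item.

['e']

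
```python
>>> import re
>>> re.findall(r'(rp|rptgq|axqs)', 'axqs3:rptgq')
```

['axqs', 'rp']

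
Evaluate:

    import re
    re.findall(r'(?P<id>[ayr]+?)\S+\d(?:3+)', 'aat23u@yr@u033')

['a']

This matches one or more of one of [ayr] (lazy) (captured as 'id'); then one or more of a non-whitespace character, then a digit; then one or more of a literal '3' (non-capturing group).
Scanning left to right: at [0:14] match 'aat23u@yr@u033', group 1 = 'a'.
`findall` collects group 1 from the one match (1 total).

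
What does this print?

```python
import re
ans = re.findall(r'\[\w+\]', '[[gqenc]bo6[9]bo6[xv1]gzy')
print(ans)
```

['[gqenc]', '[9]', '[xv1]']

Scanning left to right: at [1:8] → '[gqenc]'; at [11:14] → '[9]'; at [17:22] → '[xv1]'.
With no groups in the pattern, `findall` gives back each whole match — 3 here.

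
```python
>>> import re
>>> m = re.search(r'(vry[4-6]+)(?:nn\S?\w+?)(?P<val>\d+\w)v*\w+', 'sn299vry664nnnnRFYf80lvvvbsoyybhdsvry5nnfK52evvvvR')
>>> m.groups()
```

('vry664', '80l')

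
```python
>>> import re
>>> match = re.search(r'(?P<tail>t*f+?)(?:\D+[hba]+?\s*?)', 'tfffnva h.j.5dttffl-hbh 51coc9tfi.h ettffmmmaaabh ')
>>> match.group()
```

'tfffnva h'

The pattern matches zero or more of the literal 't', then one or more of a literal 'f' (lazy) (captured as 'tail'); then one or more of a non-digit, then one or more of one of [hba] (lazy), then zero or more of whitespace (lazy) (non-capturing group).
The match spans [0:9] → 'tfffnva h'.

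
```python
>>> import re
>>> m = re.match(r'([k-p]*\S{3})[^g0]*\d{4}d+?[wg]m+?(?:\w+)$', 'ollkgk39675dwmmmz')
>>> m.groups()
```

('ollkgk3',)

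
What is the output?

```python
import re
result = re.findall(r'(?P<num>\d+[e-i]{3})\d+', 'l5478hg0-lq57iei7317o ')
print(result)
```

['57iei']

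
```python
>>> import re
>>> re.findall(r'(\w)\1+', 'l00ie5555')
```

['0', '5']

A backreference is literal: `\1` must see the identical characters the first group matched.
Walking the string: at [1:3] match '00', group 1 = '0'; at [5:9] match '5555', group 1 = '5'.
One capturing group, so `findall` returns just the captured substring from each match — 2 in all.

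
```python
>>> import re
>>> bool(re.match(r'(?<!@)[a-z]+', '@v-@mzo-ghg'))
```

`(?!…)`/`(?<!…)` only lets a position through if the neighbouring text does NOT match; no characters are consumed.
`re.match` won't scan ahead — the pattern has to work from the very first character.
Here the string doesn't start with a match, so the call returns None, and `bool(None)` is False.

False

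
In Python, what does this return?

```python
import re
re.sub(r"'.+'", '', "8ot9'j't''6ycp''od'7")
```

'8ot97'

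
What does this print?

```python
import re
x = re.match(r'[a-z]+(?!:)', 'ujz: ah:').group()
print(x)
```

The negative lookahead/lookbehind blocks any match where the forbidden context is present.
`re.match` only tries the pattern at the start of the string.
The match spans [0:2] → 'uj'.

uj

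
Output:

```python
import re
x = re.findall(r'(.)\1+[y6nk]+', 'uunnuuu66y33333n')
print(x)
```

['u', 'u', '3']

`\1` is not a pattern — it's the concrete string captured by group 1, re-applied verbatim.
Walking the string: at [0:4] match 'uunn', group 1 = 'u'; at [4:10] match 'uuu66y', group 1 = 'u'; at [10:16] match '33333n', group 1 = '3'.
Because there's exactly one group, `findall` drops the full match and keeps group 1 from each hit.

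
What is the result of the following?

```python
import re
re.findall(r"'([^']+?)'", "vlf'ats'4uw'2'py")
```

Walking the string: at [3:8] match "'ats'", group 1 = 'ats'; at [11:14] match "'2'", group 1 = '2'.
Because there's exactly one group, `findall` drops the full match and keeps group 1 from each hit.

['ats', '2']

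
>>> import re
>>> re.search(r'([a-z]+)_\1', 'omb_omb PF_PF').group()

'omb_omb'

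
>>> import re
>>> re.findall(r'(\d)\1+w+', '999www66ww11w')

After group 1 captures some text, `\1` only succeeds where that same text appears again.
`findall` collects group 1 from each match (3 total).

['9', '6', '1']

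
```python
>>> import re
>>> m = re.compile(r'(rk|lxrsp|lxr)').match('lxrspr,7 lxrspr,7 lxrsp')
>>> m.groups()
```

('lxrsp',)

The regex engine tests alternatives in the order written; an earlier branch that matches wins even if a later one would match more.
`re.match` won't scan ahead — the pattern has to work from the very first character.
The match spans [0:5] → 'lxrsp'.
Captured: group 1 = 'lxrsp'.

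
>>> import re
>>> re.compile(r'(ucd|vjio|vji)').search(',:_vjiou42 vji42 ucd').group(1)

'vjio'

The regex engine tests alternatives in the order written; an earlier branch that matches wins even if a later one would match more.
`re.search` tries every starting position until one works.
The match spans [3:7] → 'vjio'.
Captured: group 1 = 'vjio'.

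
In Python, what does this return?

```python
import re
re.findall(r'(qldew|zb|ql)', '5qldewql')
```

Alternation isn't longest-match — the leftmost alternative that fits at this position is chosen.
Because there's exactly one group, `findall` drops the full match and keeps group 1 from each hit.

['qldew', 'ql']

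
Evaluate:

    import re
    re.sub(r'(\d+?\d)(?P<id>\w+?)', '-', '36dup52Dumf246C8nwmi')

Because the quantifier is non-greedy, it stops expanding at the earliest point where the rest of the pattern can succeed.
Every occurrence is swapped for '-'.

'-up-umf-C8nwmi'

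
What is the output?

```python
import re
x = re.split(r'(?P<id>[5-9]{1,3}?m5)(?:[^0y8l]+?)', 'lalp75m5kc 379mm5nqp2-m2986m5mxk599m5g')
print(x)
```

Pattern: 1 to 3 of a character in [5-9] (lazy), then the literal 'm5' (captured as 'id'); then one or more of any character except [0y8l] (lazy) (non-capturing group).
Matches to split on: at [4:9] → '75m5k'; at [24:30] → '986m5m'; at [32:38] → '599m5g'.
Because the pattern has a capturing group, `split` also inserts each captured text between the pieces.

['lalp', '75m5', 'c 379mm5nqp2-m2', '986m5', 'xk', '599m5', '']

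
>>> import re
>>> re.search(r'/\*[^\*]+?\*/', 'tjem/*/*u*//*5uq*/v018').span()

(6, 11)

The match spans [6:11] → '/*u*/'.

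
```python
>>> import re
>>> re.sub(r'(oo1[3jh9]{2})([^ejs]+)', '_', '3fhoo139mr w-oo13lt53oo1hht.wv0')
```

'3fh_'

Each match is replaced by '_'.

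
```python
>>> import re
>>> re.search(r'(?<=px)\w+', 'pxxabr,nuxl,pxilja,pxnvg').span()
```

(2, 6)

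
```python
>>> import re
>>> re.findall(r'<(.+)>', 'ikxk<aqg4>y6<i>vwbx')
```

['aqg4>y6<i']

Scanning left to right: at [4:15] match '<aqg4>y6<i>', group 1 = 'aqg4>y6<i'.
One capturing group, so `findall` returns just the captured substring from the one match — 1 in all.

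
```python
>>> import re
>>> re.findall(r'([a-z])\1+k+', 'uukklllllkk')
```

['u', 'l']

The backreference `\1` re-matches whatever the first group consumed, character for character.
With a single group, `findall` returns only what that group captured — 2 items.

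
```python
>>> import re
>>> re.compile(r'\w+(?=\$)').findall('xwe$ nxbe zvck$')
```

['xwe', 'zvck']

The `(?=…)`/`(?<=…)` assertion just peeks at neighbouring text; it doesn't advance the match position.
Scanning left to right: at [0:3] → 'xwe'; at [10:14] → 'zvck'.
`findall` yields the raw match text (2 of them) because the pattern has no groups.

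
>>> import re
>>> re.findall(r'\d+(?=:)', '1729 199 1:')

['1']

The positive lookaround only admits positions where the adjacent text matches; those characters stay outside the span.
Walking the string: at [9:10] → '1'.
With no groups in the pattern, `findall` gives back each whole match — 1 here.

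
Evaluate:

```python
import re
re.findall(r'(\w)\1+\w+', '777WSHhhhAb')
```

['7']

A backreference is literal: `\1` must see the identical characters the first group matched.
Matches: at [0:11] match '777WSHhhhAb', group 1 = '7'.
One capturing group, so `findall` returns just the captured substring from the one match — 1 in all.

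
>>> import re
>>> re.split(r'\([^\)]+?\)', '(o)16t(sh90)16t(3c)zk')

Each match becomes a cut point; 4 segments remain.

['', '16t', '16t', 'zk']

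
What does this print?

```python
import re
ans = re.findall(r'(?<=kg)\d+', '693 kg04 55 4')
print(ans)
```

['04']

Lookahead/lookbehind check context without consuming it, so the matched span excludes the asserted characters.
Since nothing is captured, `findall` lists the 1 matched substring directly.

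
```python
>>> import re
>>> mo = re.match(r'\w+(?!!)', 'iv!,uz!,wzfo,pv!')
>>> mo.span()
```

With `match`, the pattern is implicitly anchored at the beginning.
The match spans [0:1] → 'i'.

(0, 1)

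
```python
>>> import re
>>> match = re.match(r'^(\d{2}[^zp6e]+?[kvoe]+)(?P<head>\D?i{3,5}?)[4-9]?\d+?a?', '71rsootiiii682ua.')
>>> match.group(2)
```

This matches anchored at the start of the string; then exactly 2 of a digit, then one or more of any character except [zp6e] (lazy), then one or more of one of [kvoe] (captured); then optionally a non-digit, then 3 to 5 of the literal 'i' (lazy) (captured as 'head'); then optionally a character in [4-9], then one or more of a digit (lazy); then optionally a literal 'a'.
With the lazy modifier that quantifier settles for the fewest repetitions that let the rest of the pattern succeed (the atoms after it are unaffected and can still be greedy).
With `match`, the pattern is implicitly anchored at the beginning.
The match spans [0:13] → '71rsootiiii68'.
Captured: group 1 = '71rsoo', group 2 = 'tiiii'.

'tiiii'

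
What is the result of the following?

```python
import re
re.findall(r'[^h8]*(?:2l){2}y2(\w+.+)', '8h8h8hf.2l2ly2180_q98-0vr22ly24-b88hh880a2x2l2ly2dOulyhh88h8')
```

Pattern: zero or more of any character except [h8], then the literal '2l' repeated 2 times, then the literal 'y2'; then one or more of a word character, then one or more of any character (captured).
Walking the string: at [6:60] match 'f.2l2ly2180_q98-0vr22ly24-b88hh880a2x2l2ly2dOulyhh88h8', group 1 = '180_q98-0vr22ly24-b88hh880a2x2l2ly2dOulyhh88h8'.
`findall` collects group 1 from the one match (1 total).

['180_q98-0vr22ly24-b88hh880a2x2l2ly2dOulyhh88h8']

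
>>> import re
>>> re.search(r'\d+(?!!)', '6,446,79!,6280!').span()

(0, 1)

A negative assertion filters positions out without eating any characters.
The match spans [0:1] → '6'.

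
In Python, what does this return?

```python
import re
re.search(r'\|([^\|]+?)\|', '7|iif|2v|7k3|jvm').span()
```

(1, 6)

The match spans [1:6] → '|iif|'.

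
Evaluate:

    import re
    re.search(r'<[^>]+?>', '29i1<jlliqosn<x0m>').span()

(4, 18)

`re.search` scans for the first position where the pattern succeeds.
The match spans [4:18] → '<jlliqosn<x0m>'.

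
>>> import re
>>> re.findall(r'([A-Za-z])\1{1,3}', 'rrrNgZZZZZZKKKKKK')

After group 1 captures some text, `\1` only succeeds where that same text appears again.
Because there's exactly one group, `findall` drops the full match and keeps group 1 from each hit.

['r', 'Z', 'Z', 'K', 'K']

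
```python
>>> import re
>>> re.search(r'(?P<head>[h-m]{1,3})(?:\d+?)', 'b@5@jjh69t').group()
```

'jjh6'

A `+?`/`*?`/`{m,n}?` starts at its minimum and grows only as far as needed for what follows to match.
The match spans [4:8] → 'jjh6'.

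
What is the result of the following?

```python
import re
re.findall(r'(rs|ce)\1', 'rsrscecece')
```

['rs', 'ce']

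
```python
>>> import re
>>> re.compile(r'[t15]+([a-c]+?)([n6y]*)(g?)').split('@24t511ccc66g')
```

The pattern matches one or more of one of [t15]; then one or more of a character in [a-c] (lazy) (captured); then zero or more of one of [n6y] (captured); then optionally a literal 'g' (captured).
A non-greedy quantifier consumes as few characters as it can — just enough that the remainder of the pattern still matches from where it stops; whatever follows it matches normally.
Matches to split on: at [3:8] → 't511c'.
With a capturing group present, the delimiter's captured portion is kept in the result list.

['@24', 'c', '', '', 'cc66g']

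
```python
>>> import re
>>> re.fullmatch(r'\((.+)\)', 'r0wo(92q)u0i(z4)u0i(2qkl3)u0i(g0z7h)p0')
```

None

For `fullmatch`, every character of the input must be accounted for by the pattern.
Here the pattern can't cover the whole string, so the call returns None.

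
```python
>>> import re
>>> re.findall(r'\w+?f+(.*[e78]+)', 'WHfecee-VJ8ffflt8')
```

The pattern matches one or more of a word character (lazy), then one or more of the literal 'f'; then zero or more of any character, then one or more of one of [e78] (captured).
Scanning left to right: at [0:17] match 'WHfecee-VJ8ffflt8', group 1 = 'ecee-VJ8ffflt8'.
With a single group, `findall` returns only what that group captured — 1 item.

['ecee-VJ8ffflt8']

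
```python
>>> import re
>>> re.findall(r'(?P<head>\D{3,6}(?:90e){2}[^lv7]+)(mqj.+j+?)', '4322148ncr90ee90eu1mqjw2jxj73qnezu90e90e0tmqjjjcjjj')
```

This matches 3 to 6 of a non-digit, then the literal '90e' repeated 2 times, then one or more of any character except [lv7] (captured as 'head'); then the literal 'mqj', then one or more of any character, then one or more of the literal 'j' (lazy) (captured).
`findall` packs the 2 group values into a tuple for every match.

[('qnezu90e90e0t', 'mqjjjcjjj')]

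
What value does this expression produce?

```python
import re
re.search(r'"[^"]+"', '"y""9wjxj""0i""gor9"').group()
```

`search` walks the string left to right and returns the first match it finds.
The match spans [0:3] → '"y"'.

'"y"'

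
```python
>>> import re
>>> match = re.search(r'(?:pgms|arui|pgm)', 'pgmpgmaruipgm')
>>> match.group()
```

'pgm'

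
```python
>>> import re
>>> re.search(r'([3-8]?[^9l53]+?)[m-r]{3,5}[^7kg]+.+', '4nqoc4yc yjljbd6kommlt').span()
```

(0, 22)

The pattern matches optionally a character in [3-8], then one or more of any character except [9l53] (lazy) (captured); then 3 to 5 of a character in [m-r], then one or more of any character except [7kg], then one or more of any character.
The match spans [0:22] → '4nqoc4yc yjljbd6kommlt'.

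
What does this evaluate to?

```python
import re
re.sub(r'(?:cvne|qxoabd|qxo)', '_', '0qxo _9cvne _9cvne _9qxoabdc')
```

`|` is ordered: at each position the engine commits to the first alternative that works.
Matches: at [1:4] → 'qxo'; at [7:11] → 'cvne'; at [14:18] → 'cvne'; at [21:27] → 'qxoabd'.
Every occurrence is swapped for '_'.

'0_ _9_ _9_ _9_c'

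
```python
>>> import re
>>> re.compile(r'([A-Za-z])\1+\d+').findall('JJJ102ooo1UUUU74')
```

`\1` is not a pattern — it's the concrete string captured by group 1, re-applied verbatim.
Matches: at [0:6] match 'JJJ102', group 1 = 'J'; at [6:10] match 'ooo1', group 1 = 'o'; at [10:16] match 'UUUU74', group 1 = 'U'.
With a single group, `findall` returns only what that group captured — 3 items.

['J', 'o', 'U']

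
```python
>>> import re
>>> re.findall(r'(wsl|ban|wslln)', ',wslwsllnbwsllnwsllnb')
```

['wsl', 'wsl', 'wsl', 'wsl']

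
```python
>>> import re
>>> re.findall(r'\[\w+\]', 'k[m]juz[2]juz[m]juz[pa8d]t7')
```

No capturing groups, so `findall` returns the 4 full match strings.

['[m]', '[2]', '[m]', '[pa8d]']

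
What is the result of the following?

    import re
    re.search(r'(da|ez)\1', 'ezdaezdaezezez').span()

After group 1 captures some text, `\1` only succeeds where that same text appears again.
The match spans [8:12] → 'ezez'.

(8, 12)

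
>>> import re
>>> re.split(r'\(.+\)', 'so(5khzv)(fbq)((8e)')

Each match becomes a cut point; 2 segments remain.

['so', '']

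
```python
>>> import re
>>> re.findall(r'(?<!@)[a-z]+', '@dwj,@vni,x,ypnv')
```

['wj', 'ni', 'x', 'ypnv']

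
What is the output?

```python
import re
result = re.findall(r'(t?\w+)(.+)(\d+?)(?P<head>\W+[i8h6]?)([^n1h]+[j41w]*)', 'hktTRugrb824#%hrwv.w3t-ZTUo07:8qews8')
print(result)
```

[('hktTRugrb824', '#%hrwv.w3t-ZTUo0', '7', ':8', 'qews8')]

The pattern matches optionally the literal 't', then one or more of a word character (captured); then one or more of any character (captured); then one or more of a digit (lazy) (captured); then one or more of a non-word character, then optionally one of [i8h6] (captured as 'head'); then one or more of any character except [n1h], then zero or more of one of [j41w] (captured).
Walking the string: at [0:36] match 'hktTRugrb824#%hrwv.w3t-ZTUo07:8qews8', groups = ('hktTRugrb824', '#%hrwv.w3t-ZTUo0', '7', ':8', 'qews8').
Multiple groups make `findall` return tuples — one 5-tuple for the one match.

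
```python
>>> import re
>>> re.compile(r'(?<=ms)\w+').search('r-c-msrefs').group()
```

'refs'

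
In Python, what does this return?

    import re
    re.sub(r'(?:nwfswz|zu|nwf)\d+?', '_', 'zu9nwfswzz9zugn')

'_nwfswzz9zugn'

Matches: at [0:3] → 'zu9'.
Every occurrence is swapped for '_'.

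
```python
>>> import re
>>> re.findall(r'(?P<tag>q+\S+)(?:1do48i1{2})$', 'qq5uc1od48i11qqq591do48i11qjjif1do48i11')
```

['qq5uc1od48i11qqq591do48i11qjjif']

Because there's exactly one group, `findall` drops the full match and keeps group 1 from the one hit.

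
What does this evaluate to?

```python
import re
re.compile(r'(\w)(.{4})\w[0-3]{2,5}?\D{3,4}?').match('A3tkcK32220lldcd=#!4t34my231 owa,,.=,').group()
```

This matches a word character (captured); then exactly 4 of any character (captured); then a word character, then 2 to 5 of a character in [0-3] (lazy), then 3 to 4 of a non-digit (lazy).
A non-greedy quantifier consumes as few characters as it can — just enough that the remainder of the pattern still matches from where it stops; whatever follows it matches normally.
`re.match` won't scan ahead — the pattern has to work from the very first character.
The match spans [0:14] → 'A3tkcK32220lld'.
Captured: group 1 = 'A', group 2 = '3tkc'.

'A3tkcK32220lld'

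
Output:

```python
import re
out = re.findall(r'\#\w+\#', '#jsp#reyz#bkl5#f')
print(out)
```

['#jsp#', '#bkl5#']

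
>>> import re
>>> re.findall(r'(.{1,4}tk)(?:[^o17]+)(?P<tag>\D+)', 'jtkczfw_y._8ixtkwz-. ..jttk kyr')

[('jtk', 'r')]

`findall` packs the 2 group values into a tuple for every match.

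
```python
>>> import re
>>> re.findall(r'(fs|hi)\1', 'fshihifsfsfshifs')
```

['hi', 'fs']

After group 1 captures some text, `\1` only succeeds where that same text appears again.
Scanning left to right: at [2:6] match 'hihi', group 1 = 'hi'; at [6:10] match 'fsfs', group 1 = 'fs'.
Because there's exactly one group, `findall` drops the full match and keeps group 1 from each hit.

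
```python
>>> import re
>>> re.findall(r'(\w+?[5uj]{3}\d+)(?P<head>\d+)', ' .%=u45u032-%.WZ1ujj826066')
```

This matches one or more of a word character (lazy), then exactly 3 of one of [5uj], then one or more of a digit (captured); then one or more of a digit (captured as 'head').
Matches: at [14:26] match 'WZ1ujj826066', groups = ('WZ1ujj82606', '6').
With 2 capturing groups, `findall` returns a 2-tuple per match.

[('WZ1ujj82606', '6')]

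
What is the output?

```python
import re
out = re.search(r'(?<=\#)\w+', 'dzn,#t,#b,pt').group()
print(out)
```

Because the assertion is zero-width, the text it checks is not consumed and won't appear in the result.
`search` walks the string left to right and returns the first match it finds.
The match spans [5:6] → 't'.

t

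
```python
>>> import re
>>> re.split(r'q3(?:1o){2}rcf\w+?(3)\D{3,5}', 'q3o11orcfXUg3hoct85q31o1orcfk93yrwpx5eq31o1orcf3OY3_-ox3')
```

Lazy quantifiers expand one character at a time until the remainder of the pattern can match.
The group in the pattern means `split` returns the separators' captures alongside the pieces.

['q3o11orcfXUg3hoct85', '3', '5e', '3', '3']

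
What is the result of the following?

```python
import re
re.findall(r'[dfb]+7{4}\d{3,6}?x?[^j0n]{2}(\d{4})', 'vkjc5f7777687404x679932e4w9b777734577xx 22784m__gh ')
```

The pattern matches one or more of one of [dfb], then exactly 4 of the literal '7'; then 3 to 6 of a digit (lazy), then optionally the literal 'x'; then exactly 2 of any character except [j0n]; then exactly 4 of a digit (captured).
Because the quantifier is non-greedy, it stops expanding at the earliest point where the rest of the pattern can succeed.
Scanning left to right: at [5:21] match 'f7777687404x6799', group 1 = '6799'; at [27:44] match 'b777734577xx 2278', group 1 = '2278'.
One capturing group, so `findall` returns just the captured substring from each match — 2 in all.

['6799', '2278']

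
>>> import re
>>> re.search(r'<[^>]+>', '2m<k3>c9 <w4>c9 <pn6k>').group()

'<k3>'

The match spans [2:6] → '<k3>'.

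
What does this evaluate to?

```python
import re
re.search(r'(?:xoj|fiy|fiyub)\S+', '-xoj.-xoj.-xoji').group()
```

'xoj.-xoj.-xoji'

The match spans [1:15] → 'xoj.-xoj.-xoji'.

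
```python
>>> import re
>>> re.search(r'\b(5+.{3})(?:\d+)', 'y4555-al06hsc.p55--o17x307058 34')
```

None

Pattern: a word boundary (`\b`, zero-width); then one or more of a literal '5', then exactly 3 of any character (captured); then one or more of a digit (non-capturing group).
Here nothing in the string fits, so the call returns None.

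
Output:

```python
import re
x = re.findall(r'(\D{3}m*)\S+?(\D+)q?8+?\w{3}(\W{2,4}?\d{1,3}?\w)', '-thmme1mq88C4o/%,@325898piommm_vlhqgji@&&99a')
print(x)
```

[('-thmm', 'mq', '/%,@32')]

Pattern: exactly 3 of a non-digit, then zero or more of the literal 'm' (captured); then one or more of a non-whitespace character (lazy); then one or more of a non-digit (captured); then optionally the literal 'q', then one or more of a literal '8' (lazy), then exactly 3 of a word character; then 2 to 4 of a non-word character (lazy), then 1 to 3 of a digit (lazy), then a word character (captured).
Matches: at [0:20] match '-thmme1mq88C4o/%,@32', groups = ('-thmm', 'mq', '/%,@32').
Multiple groups make `findall` return tuples — one 3-tuple for the one match.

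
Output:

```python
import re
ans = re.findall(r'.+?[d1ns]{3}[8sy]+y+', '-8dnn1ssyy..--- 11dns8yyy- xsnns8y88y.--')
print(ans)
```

Because the quantifier is non-greedy, it stops expanding at the earliest point where the rest of the pattern can succeed.
No capturing groups, so `findall` returns the 3 full match strings.

['-8dnn1ssyy', '..--- 11dns8yyy', '- xsnns8y88y']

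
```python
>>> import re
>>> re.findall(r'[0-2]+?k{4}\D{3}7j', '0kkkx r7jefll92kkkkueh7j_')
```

['2kkkkueh7j']

This matches one or more of a character in [0-2] (lazy), then exactly 4 of a literal 'k'; then exactly 3 of a non-digit, then the literal '7j'.
Walking the string: at [14:24] → '2kkkkueh7j'.
Since nothing is captured, `findall` lists the 1 matched substring directly.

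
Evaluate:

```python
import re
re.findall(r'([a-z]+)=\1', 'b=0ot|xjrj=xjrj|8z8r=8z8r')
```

['xjrj']

`\1` has to match the exact text group 1 already captured.
Matches: at [6:15] match 'xjrj=xjrj', group 1 = 'xjrj'.
With a single group, `findall` returns only what that group captured — 1 item.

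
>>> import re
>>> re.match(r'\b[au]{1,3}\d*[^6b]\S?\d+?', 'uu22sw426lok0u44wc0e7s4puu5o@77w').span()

(0, 7)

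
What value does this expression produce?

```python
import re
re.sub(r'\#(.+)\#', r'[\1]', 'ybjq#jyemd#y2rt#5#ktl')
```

'ybjq[jyemd#y2rt#5]ktl'

The replacement refers to a captured group, so each match is rewritten using its own captured text.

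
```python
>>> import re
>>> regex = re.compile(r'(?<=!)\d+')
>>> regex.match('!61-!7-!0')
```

Because the assertion is zero-width, the text it checks is not consumed and won't appear in the result.
`re.match` only tries the pattern at the start of the string.
Here the pattern fails at index 0, so the call returns None.

None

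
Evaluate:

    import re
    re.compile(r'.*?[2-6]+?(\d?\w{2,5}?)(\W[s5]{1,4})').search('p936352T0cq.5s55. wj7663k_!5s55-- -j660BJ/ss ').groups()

This matches zero or more of any character (lazy), then one or more of a character in [2-6] (lazy); then optionally a digit, then 2 to 5 of a word character (lazy) (captured); then a non-word character, then 1 to 4 of one of [s5] (captured).
Because the quantifier is non-greedy, it stops expanding at the earliest point where the rest of the pattern can succeed.
`search` walks the string left to right and returns the first match it finds.
The match spans [0:16] → 'p936352T0cq.5s55'.
Captured: group 1 = '52T0cq', group 2 = '.5s55'.

('52T0cq', '.5s55')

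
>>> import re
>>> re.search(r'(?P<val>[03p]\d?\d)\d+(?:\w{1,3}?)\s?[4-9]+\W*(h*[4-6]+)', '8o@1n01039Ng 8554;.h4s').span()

Pattern: one of [03p], then optionally a digit, then a digit (captured as 'val'); then one or more of a digit; then 1 to 3 of a word character (lazy) (non-capturing group); then optionally whitespace, then one or more of a character in [4-9], then zero or more of a non-word character; then zero or more of a literal 'h', then one or more of a character in [4-6] (captured).
`re.search` tries every starting position until one works.
The match spans [5:21] → '01039Ng 8554;.h4'.
Captured: group 1 = '010', group 2 = 'h4'.

(5, 21)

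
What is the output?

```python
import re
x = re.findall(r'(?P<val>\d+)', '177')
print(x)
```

['177']

This matches one or more of a digit (captured as 'val').
Matches: at [0:3] match '177', group 1 = '177'.
One capturing group, so `findall` returns just the captured substring from the one match — 1 in all.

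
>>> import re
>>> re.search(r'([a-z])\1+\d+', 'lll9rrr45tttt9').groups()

The match spans [0:4] → 'lll9'.
Captured: group 1 = 'l'.

('l',)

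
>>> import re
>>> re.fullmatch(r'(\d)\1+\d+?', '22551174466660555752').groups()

`\1` is not a pattern — it's the concrete string captured by group 1, re-applied verbatim.
For `fullmatch`, every character of the input must be accounted for by the pattern.
The match spans [0:20] → '22551174466660555752'.
Captured: group 1 = '2'.

('2',)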